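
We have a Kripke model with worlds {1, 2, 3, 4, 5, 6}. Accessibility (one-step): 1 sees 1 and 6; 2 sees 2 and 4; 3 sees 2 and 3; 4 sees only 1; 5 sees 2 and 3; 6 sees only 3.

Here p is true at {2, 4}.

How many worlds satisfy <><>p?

1: successors {1, 6}; <>p there: 1:F, 6:F. ✗
2: successors {2, 4}; <>p there: 2:T, 4:F. ✓
3: successors {2, 3}; <>p there: 2:T, 3:T. ✓
4: successors {1}; <>p there: 1:F. ✗
5: successors {2, 3}; <>p there: 2:T, 3:T. ✓
6: successors {3}; <>p there: 3:T. ✓
Satisfying worlds: {2, 3, 5, 6}.

4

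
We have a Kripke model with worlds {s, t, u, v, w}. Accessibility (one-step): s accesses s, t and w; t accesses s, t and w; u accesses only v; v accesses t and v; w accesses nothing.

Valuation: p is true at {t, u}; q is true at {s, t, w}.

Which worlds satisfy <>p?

{s, t, v}

s: successors {s, t, w}; p there: s:F, t:T, w:F. ✓
t: successors {s, t, w}; p there: s:F, t:T, w:F. ✓
u: successors {v}; p there: v:F. ✗
v: successors {t, v}; p there: t:T, v:F. ✓
w: no successors, so <>p fails. ✗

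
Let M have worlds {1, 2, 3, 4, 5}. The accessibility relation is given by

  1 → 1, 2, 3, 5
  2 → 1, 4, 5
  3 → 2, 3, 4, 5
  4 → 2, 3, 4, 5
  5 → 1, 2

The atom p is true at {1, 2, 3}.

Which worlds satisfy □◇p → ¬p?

{4, 5}

1: □◇p is T, ¬p is F. ✗
2: □◇p is T, ¬p is F. ✗
3: □◇p is T, ¬p is F. ✗
4: □◇p is T, ¬p is T. ✓
5: □◇p is T, ¬p is T. ✓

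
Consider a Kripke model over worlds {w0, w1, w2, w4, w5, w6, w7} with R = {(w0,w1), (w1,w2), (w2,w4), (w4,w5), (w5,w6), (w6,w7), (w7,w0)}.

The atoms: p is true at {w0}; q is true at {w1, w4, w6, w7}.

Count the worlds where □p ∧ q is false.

6

w0: □p is F, q is F. ✗
w1: □p is F, q is T. ✗
w2: □p is F, q is F. ✗
w4: □p is F, q is T. ✗
w5: □p is F, q is F. ✗
w6: □p is F, q is T. ✗
w7: □p is T, q is T. ✓
Satisfying worlds: {w7}.
So □p ∧ q fails at the other 6 worlds.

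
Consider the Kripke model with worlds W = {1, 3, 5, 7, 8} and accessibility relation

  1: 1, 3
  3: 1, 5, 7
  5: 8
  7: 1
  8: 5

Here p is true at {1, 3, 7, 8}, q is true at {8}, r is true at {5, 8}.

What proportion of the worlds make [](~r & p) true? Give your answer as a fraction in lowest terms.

2/5

1: successors {1, 3}; ~r & p there: 1:T, 3:T. ✓
3: successors {1, 5, 7}; ~r & p there: 1:T, 5:F, 7:T. ✗
5: successors {8}; ~r & p there: 8:F. ✗
7: successors {1}; ~r & p there: 1:T. ✓
8: successors {5}; ~r & p there: 5:F. ✗
That's 2 of 5 worlds, so 2/5.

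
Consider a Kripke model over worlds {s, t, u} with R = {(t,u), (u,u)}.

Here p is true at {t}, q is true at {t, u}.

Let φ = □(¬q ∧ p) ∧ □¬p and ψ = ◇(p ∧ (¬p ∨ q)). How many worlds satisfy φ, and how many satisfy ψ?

For □(¬q ∧ p) ∧ □¬p:
s: □(¬q ∧ p) is T, □¬p is T. ✓
t: □(¬q ∧ p) is F, □¬p is T. ✗
u: □(¬q ∧ p) is F, □¬p is T. ✗
— 1 world.
For ◇(p ∧ (¬p ∨ q)):
s: no successors, so ◇(p ∧ (¬p ∨ q)) fails. ✗
t: successors {u}; p ∧ (¬p ∨ q) there: u:F. ✗
u: successors {u}; p ∧ (¬p ∨ q) there: u:F. ✗
— 0 worlds.

1 and 0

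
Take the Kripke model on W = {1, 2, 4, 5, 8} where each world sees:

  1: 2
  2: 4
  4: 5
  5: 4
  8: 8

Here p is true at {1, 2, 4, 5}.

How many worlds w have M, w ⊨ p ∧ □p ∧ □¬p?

1: p is T, □p ∧ □¬p is F. ✗
2: p is T, □p ∧ □¬p is F. ✗
4: p is T, □p ∧ □¬p is F. ✗
5: p is T, □p ∧ □¬p is F. ✗
8: p is F, □p ∧ □¬p is F. ✗
Satisfying worlds: ∅.

0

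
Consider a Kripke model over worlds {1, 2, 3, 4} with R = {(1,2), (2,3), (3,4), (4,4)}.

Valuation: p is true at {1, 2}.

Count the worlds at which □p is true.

1

1: successors {2}; p there: 2:T. ✓
2: successors {3}; p there: 3:F. ✗
3: successors {4}; p there: 4:F. ✗
4: successors {4}; p there: 4:F. ✗
Satisfying worlds: {1}.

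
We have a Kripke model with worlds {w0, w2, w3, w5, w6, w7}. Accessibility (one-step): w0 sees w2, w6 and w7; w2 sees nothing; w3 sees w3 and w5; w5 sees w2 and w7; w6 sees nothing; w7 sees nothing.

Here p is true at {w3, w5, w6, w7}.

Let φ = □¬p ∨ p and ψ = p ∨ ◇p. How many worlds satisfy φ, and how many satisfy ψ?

5 and 5

For □¬p ∨ p:
w0: □¬p is F, p is F. ✗
w2: □¬p is T, p is F. ✓
w3: □¬p is F, p is T. ✓
w5: □¬p is F, p is T. ✓
w6: □¬p is T, p is T. ✓
w7: □¬p is T, p is T. ✓
— 5 worlds.
For p ∨ ◇p:
w0: p is F, ◇p is T. ✓
w2: p is F, ◇p is F. ✗
w3: p is T, ◇p is T. ✓
w5: p is T, ◇p is T. ✓
w6: p is T, ◇p is F. ✓
w7: p is T, ◇p is F. ✓
— 5 worlds.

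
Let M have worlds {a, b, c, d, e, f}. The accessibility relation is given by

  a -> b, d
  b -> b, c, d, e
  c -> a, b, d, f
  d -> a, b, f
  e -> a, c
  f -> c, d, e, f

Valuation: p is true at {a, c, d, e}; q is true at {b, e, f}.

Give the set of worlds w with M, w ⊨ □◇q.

a: successors {b, d}; ◇q there: b:T, d:T. ✓
b: successors {b, c, d, e}; ◇q there: b:T, c:T, d:T, e:F. ✗
c: successors {a, b, d, f}; ◇q there: a:T, b:T, d:T, f:T. ✓
d: successors {a, b, f}; ◇q there: a:T, b:T, f:T. ✓
e: successors {a, c}; ◇q there: a:T, c:T. ✓
f: successors {c, d, e, f}; ◇q there: c:T, d:T, e:F, f:T. ✗

{a, c, d, e}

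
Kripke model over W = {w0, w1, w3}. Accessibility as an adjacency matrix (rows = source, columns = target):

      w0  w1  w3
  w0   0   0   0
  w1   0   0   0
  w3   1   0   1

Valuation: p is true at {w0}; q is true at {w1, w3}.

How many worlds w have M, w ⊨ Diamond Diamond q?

w0: no successors, so Diamond Diamond q fails. ✗
w1: no successors, so Diamond Diamond q fails. ✗
w3: successors {w0, w3}; Diamond q there: w0:F, w3:T. ✓
Satisfying worlds: {w3}.

1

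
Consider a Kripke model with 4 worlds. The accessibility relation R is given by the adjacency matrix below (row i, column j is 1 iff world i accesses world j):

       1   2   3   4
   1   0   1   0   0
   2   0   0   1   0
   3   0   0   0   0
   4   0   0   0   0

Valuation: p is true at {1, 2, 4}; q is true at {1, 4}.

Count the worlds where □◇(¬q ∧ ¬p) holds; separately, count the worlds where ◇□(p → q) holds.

3 and 2

For □◇(¬q ∧ ¬p):
1: successors {2}; ◇(¬q ∧ ¬p) there: 2:T. ✓
2: successors {3}; ◇(¬q ∧ ¬p) there: 3:F. ✗
3: no successors, so □◇(¬q ∧ ¬p) holds vacuously. ✓
4: no successors, so □◇(¬q ∧ ¬p) holds vacuously. ✓
— 3 worlds.
For ◇□(p → q):
1: successors {2}; □(p → q) there: 2:T. ✓
2: successors {3}; □(p → q) there: 3:T. ✓
3: no successors, so ◇□(p → q) fails. ✗
4: no successors, so ◇□(p → q) fails. ✗
— 2 worlds.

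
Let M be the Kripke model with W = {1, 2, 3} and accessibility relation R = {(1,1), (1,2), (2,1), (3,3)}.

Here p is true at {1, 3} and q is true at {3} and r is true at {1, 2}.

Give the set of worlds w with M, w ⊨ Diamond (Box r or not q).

1: successors {1, 2}; Box r or not q there: 1:T, 2:T. ✓
2: successors {1}; Box r or not q there: 1:T. ✓
3: successors {3}; Box r or not q there: 3:F. ✗

{1, 2}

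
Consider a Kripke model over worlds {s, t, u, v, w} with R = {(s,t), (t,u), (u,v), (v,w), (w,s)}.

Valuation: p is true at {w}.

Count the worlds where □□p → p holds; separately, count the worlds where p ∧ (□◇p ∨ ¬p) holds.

4 and 0

For □□p → p:
s: □□p is F, p is F. ✓
t: □□p is F, p is F. ✓
u: □□p is T, p is F. ✗
v: □□p is F, p is F. ✓
w: □□p is F, p is T. ✓
— 4 worlds.
For p ∧ (□◇p ∨ ¬p):
s: p is F, □◇p ∨ ¬p is T. ✗
t: p is F, □◇p ∨ ¬p is T. ✗
u: p is F, □◇p ∨ ¬p is T. ✗
v: p is F, □◇p ∨ ¬p is T. ✗
w: p is T, □◇p ∨ ¬p is F. ✗
— 0 worlds.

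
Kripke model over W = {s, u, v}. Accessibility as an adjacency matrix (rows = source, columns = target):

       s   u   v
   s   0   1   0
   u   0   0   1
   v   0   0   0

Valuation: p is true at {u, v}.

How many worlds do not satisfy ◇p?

1

s: successors {u}; p there: u:T. ✓
u: successors {v}; p there: v:T. ✓
v: no successors, so ◇p fails. ✗
Satisfying worlds: {s, u}.
So ◇p fails at the other 1 world.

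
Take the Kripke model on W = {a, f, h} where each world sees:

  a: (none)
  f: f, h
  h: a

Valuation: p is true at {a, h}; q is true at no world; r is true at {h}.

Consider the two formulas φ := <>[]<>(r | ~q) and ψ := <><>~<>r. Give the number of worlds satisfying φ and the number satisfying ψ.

For <>[]<>(r | ~q):
a: no successors, so <>[]<>(r | ~q) fails. ✗
f: successors {f, h}; []<>(r | ~q) there: f:T, h:F. ✓
h: successors {a}; []<>(r | ~q) there: a:T. ✓
— 2 worlds.
For <><>~<>r:
a: no successors, so <><>~<>r fails. ✗
f: successors {f, h}; <>~<>r there: f:T, h:T. ✓
h: successors {a}; <>~<>r there: a:F. ✗
— 1 world.

2 and 1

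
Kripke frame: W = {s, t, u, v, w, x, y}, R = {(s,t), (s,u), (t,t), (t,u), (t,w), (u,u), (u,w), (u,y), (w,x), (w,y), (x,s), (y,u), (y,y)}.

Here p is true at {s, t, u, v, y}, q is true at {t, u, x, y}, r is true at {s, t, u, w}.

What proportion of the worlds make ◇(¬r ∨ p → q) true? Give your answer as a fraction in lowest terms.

s: successors {t, u}; ¬r ∨ p → q there: t:T, u:T. ✓
t: successors {t, u, w}; ¬r ∨ p → q there: t:T, u:T, w:T. ✓
u: successors {u, w, y}; ¬r ∨ p → q there: u:T, w:T, y:T. ✓
v: no successors, so ◇(¬r ∨ p → q) fails. ✗
w: successors {x, y}; ¬r ∨ p → q there: x:T, y:T. ✓
x: successors {s}; ¬r ∨ p → q there: s:F. ✗
y: successors {u, y}; ¬r ∨ p → q there: u:T, y:T. ✓
That's 5 of 7 worlds, so 5/7.

5/7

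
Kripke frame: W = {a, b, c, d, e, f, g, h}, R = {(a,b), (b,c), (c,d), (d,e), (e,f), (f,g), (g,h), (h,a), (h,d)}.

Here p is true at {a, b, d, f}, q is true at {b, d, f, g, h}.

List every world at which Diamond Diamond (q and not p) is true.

a: successors {b}; Diamond (q and not p) there: b:F. ✗
b: successors {c}; Diamond (q and not p) there: c:F. ✗
c: successors {d}; Diamond (q and not p) there: d:F. ✗
d: successors {e}; Diamond (q and not p) there: e:F. ✗
e: successors {f}; Diamond (q and not p) there: f:T. ✓
f: successors {g}; Diamond (q and not p) there: g:T. ✓
g: successors {h}; Diamond (q and not p) there: h:F. ✗
h: successors {a, d}; Diamond (q and not p) there: a:F, d:F. ✗

{e, f}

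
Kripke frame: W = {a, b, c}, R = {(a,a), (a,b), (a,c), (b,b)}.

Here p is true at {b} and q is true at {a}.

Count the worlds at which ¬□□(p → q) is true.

a: □□(p → q) is F. ✓
b: □□(p → q) is F. ✓
c: □□(p → q) is T. ✗
Satisfying worlds: {a, b}.

2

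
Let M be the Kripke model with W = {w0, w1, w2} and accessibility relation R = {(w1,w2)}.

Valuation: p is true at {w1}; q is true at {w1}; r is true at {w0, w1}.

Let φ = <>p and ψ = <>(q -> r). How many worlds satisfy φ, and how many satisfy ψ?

For <>p:
w0: no successors, so <>p fails. ✗
w1: successors {w2}; p there: w2:F. ✗
w2: no successors, so <>p fails. ✗
— 0 worlds.
For <>(q -> r):
w0: no successors, so <>(q -> r) fails. ✗
w1: successors {w2}; q -> r there: w2:T. ✓
w2: no successors, so <>(q -> r) fails. ✗
— 1 world.

0 and 1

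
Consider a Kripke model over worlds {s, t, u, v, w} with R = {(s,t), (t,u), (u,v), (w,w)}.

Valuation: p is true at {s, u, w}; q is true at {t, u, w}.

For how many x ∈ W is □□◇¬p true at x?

s: successors {t}; □◇¬p there: t:T. ✓
t: successors {u}; □◇¬p there: u:F. ✗
u: successors {v}; □◇¬p there: v:T. ✓
v: no successors, so □□◇¬p holds vacuously. ✓
w: successors {w}; □◇¬p there: w:F. ✗
Satisfying worlds: {s, u, v}.

3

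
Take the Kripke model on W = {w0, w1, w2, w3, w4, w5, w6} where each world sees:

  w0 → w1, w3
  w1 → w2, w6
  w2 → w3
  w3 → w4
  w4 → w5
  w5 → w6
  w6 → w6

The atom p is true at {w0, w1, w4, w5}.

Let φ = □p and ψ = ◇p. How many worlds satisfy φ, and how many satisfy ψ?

2 and 3

For □p:
w0: successors {w1, w3}; p there: w1:T, w3:F. ✗
w1: successors {w2, w6}; p there: w2:F, w6:F. ✗
w2: successors {w3}; p there: w3:F. ✗
w3: successors {w4}; p there: w4:T. ✓
w4: successors {w5}; p there: w5:T. ✓
w5: successors {w6}; p there: w6:F. ✗
w6: successors {w6}; p there: w6:F. ✗
— 2 worlds.
For ◇p:
w0: successors {w1, w3}; p there: w1:T, w3:F. ✓
w1: successors {w2, w6}; p there: w2:F, w6:F. ✗
w2: successors {w3}; p there: w3:F. ✗
w3: successors {w4}; p there: w4:T. ✓
w4: successors {w5}; p there: w5:T. ✓
w5: successors {w6}; p there: w6:F. ✗
w6: successors {w6}; p there: w6:F. ✗
— 3 worlds.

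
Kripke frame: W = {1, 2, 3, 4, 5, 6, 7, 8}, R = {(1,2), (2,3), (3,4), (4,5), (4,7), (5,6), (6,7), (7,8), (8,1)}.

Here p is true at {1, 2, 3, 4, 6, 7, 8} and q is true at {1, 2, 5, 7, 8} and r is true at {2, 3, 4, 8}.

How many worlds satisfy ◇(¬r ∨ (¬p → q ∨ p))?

1: successors {2}; ¬r ∨ (¬p → q ∨ p) there: 2:T. ✓
2: successors {3}; ¬r ∨ (¬p → q ∨ p) there: 3:T. ✓
3: successors {4}; ¬r ∨ (¬p → q ∨ p) there: 4:T. ✓
4: successors {5, 7}; ¬r ∨ (¬p → q ∨ p) there: 5:T, 7:T. ✓
5: successors {6}; ¬r ∨ (¬p → q ∨ p) there: 6:T. ✓
6: successors {7}; ¬r ∨ (¬p → q ∨ p) there: 7:T. ✓
7: successors {8}; ¬r ∨ (¬p → q ∨ p) there: 8:T. ✓
8: successors {1}; ¬r ∨ (¬p → q ∨ p) there: 1:T. ✓
Satisfying worlds: {1, 2, 3, 4, 5, 6, 7, 8}.

8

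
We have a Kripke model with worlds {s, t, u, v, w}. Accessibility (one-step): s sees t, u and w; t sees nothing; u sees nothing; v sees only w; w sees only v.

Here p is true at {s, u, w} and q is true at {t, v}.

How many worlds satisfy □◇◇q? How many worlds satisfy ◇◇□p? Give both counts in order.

3 and 2

For □◇◇q:
s: successors {t, u, w}; ◇◇q there: t:F, u:F, w:F. ✗
t: no successors, so □◇◇q holds vacuously. ✓
u: no successors, so □◇◇q holds vacuously. ✓
v: successors {w}; ◇◇q there: w:F. ✗
w: successors {v}; ◇◇q there: v:T. ✓
— 3 worlds.
For ◇◇□p:
s: successors {t, u, w}; ◇□p there: t:F, u:F, w:T. ✓
t: no successors, so ◇◇□p fails. ✗
u: no successors, so ◇◇□p fails. ✗
v: successors {w}; ◇□p there: w:T. ✓
w: successors {v}; ◇□p there: v:F. ✗
— 2 worlds.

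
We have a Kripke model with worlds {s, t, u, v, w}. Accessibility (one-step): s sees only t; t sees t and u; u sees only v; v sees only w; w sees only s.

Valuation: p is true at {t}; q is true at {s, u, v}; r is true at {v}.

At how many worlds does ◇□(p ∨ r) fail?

3

s: successors {t}; □(p ∨ r) there: t:F. ✗
t: successors {t, u}; □(p ∨ r) there: t:F, u:T. ✓
u: successors {v}; □(p ∨ r) there: v:F. ✗
v: successors {w}; □(p ∨ r) there: w:F. ✗
w: successors {s}; □(p ∨ r) there: s:T. ✓
Satisfying worlds: {t, w}.
So ◇□(p ∨ r) fails at the other 3 worlds.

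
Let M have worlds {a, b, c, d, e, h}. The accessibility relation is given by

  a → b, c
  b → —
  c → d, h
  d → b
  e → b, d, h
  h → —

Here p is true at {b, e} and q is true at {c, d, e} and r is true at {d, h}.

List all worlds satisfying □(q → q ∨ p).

{a, b, c, d, e, h}

a: successors {b, c}; q → q ∨ p there: b:T, c:T. ✓
b: no successors, so □(q → q ∨ p) holds vacuously. ✓
c: successors {d, h}; q → q ∨ p there: d:T, h:T. ✓
d: successors {b}; q → q ∨ p there: b:T. ✓
e: successors {b, d, h}; q → q ∨ p there: b:T, d:T, h:T. ✓
h: no successors, so □(q → q ∨ p) holds vacuously. ✓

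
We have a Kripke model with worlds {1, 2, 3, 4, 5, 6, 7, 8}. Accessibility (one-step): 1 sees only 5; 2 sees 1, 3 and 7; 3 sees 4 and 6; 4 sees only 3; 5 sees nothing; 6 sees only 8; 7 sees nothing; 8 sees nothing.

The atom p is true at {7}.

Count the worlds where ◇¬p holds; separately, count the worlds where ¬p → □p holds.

For ◇¬p:
1: successors {5}; ¬p there: 5:T. ✓
2: successors {1, 3, 7}; ¬p there: 1:T, 3:T, 7:F. ✓
3: successors {4, 6}; ¬p there: 4:T, 6:T. ✓
4: successors {3}; ¬p there: 3:T. ✓
5: no successors, so ◇¬p fails. ✗
6: successors {8}; ¬p there: 8:T. ✓
7: no successors, so ◇¬p fails. ✗
8: no successors, so ◇¬p fails. ✗
— 5 worlds.
For ¬p → □p:
1: ¬p is T, □p is F. ✗
2: ¬p is T, □p is F. ✗
3: ¬p is T, □p is F. ✗
4: ¬p is T, □p is F. ✗
5: ¬p is T, □p is T. ✓
6: ¬p is T, □p is F. ✗
7: ¬p is F, □p is T. ✓
8: ¬p is T, □p is T. ✓
— 3 worlds.

5 and 3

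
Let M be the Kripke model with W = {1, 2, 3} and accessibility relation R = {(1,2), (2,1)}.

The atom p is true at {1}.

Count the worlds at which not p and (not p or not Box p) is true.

2

1: not p is F, not p or not Box p is T. ✗
2: not p is T, not p or not Box p is T. ✓
3: not p is T, not p or not Box p is T. ✓
Satisfying worlds: {2, 3}.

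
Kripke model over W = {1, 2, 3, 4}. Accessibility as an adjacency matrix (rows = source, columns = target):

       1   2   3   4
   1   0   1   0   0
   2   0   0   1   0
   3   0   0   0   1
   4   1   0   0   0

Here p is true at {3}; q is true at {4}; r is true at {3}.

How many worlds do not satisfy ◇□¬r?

1: successors {2}; □¬r there: 2:F. ✗
2: successors {3}; □¬r there: 3:T. ✓
3: successors {4}; □¬r there: 4:T. ✓
4: successors {1}; □¬r there: 1:T. ✓
Satisfying worlds: {2, 3, 4}.
So ◇□¬r fails at the other 1 world.

1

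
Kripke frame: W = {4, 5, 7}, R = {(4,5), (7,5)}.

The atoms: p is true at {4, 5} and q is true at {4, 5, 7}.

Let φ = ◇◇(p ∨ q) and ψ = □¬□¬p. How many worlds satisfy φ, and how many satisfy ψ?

0 and 1

For ◇◇(p ∨ q):
4: successors {5}; ◇(p ∨ q) there: 5:F. ✗
5: no successors, so ◇◇(p ∨ q) fails. ✗
7: successors {5}; ◇(p ∨ q) there: 5:F. ✗
— 0 worlds.
For □¬□¬p:
4: successors {5}; ¬□¬p there: 5:F. ✗
5: no successors, so □¬□¬p holds vacuously. ✓
7: successors {5}; ¬□¬p there: 5:F. ✗
— 1 world.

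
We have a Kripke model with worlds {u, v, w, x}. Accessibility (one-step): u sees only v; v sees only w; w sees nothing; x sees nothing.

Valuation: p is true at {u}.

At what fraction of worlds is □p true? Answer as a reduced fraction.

1/2

u: successors {v}; p there: v:F. ✗
v: successors {w}; p there: w:F. ✗
w: no successors, so □p holds vacuously. ✓
x: no successors, so □p holds vacuously. ✓
That's 2 of 4 worlds, so 2/4 = 1/2.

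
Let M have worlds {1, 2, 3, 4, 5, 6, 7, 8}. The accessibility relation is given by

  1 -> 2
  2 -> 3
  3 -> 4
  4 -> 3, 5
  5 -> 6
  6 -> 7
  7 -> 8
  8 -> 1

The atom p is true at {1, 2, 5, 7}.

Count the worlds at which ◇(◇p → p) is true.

5

1: successors {2}; ◇p → p there: 2:T. ✓
2: successors {3}; ◇p → p there: 3:T. ✓
3: successors {4}; ◇p → p there: 4:F. ✗
4: successors {3, 5}; ◇p → p there: 3:T, 5:T. ✓
5: successors {6}; ◇p → p there: 6:F. ✗
6: successors {7}; ◇p → p there: 7:T. ✓
7: successors {8}; ◇p → p there: 8:F. ✗
8: successors {1}; ◇p → p there: 1:T. ✓
Satisfying worlds: {1, 2, 4, 6, 8}.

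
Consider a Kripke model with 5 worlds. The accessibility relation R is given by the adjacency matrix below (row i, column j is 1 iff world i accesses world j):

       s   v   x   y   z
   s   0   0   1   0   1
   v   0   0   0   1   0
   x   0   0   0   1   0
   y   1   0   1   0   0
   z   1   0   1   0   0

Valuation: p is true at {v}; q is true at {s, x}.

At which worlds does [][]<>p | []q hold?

{y, z}

s: [][]<>p is F, []q is F. ✗
v: [][]<>p is F, []q is F. ✗
x: [][]<>p is F, []q is F. ✗
y: [][]<>p is F, []q is T. ✓
z: [][]<>p is F, []q is T. ✓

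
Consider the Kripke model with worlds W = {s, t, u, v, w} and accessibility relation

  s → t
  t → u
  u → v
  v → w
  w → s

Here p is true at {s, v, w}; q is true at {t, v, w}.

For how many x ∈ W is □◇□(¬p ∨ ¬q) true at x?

3

s: successors {t}; ◇□(¬p ∨ ¬q) there: t:F. ✗
t: successors {u}; ◇□(¬p ∨ ¬q) there: u:F. ✗
u: successors {v}; ◇□(¬p ∨ ¬q) there: v:T. ✓
v: successors {w}; ◇□(¬p ∨ ¬q) there: w:T. ✓
w: successors {s}; ◇□(¬p ∨ ¬q) there: s:T. ✓
Satisfying worlds: {u, v, w}.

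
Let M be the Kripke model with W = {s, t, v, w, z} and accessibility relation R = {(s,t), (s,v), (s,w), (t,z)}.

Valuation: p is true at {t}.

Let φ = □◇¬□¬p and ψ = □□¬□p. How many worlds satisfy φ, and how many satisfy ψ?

3 and 4

For □◇¬□¬p:
s: successors {t, v, w}; ◇¬□¬p there: t:F, v:F, w:F. ✗
t: successors {z}; ◇¬□¬p there: z:F. ✗
v: no successors, so □◇¬□¬p holds vacuously. ✓
w: no successors, so □◇¬□¬p holds vacuously. ✓
z: no successors, so □◇¬□¬p holds vacuously. ✓
— 3 worlds.
For □□¬□p:
s: successors {t, v, w}; □¬□p there: t:F, v:T, w:T. ✗
t: successors {z}; □¬□p there: z:T. ✓
v: no successors, so □□¬□p holds vacuously. ✓
w: no successors, so □□¬□p holds vacuously. ✓
z: no successors, so □□¬□p holds vacuously. ✓
— 4 worlds.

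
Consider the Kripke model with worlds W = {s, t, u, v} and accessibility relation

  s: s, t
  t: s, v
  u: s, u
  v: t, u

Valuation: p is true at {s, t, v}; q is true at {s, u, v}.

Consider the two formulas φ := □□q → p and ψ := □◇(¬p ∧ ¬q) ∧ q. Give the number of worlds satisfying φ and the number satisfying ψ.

For □□q → p:
s: □□q is F, p is T. ✓
t: □□q is F, p is T. ✓
u: □□q is F, p is F. ✓
v: □□q is T, p is T. ✓
— 4 worlds.
For □◇(¬p ∧ ¬q) ∧ q:
s: □◇(¬p ∧ ¬q) is F, q is T. ✗
t: □◇(¬p ∧ ¬q) is F, q is F. ✗
u: □◇(¬p ∧ ¬q) is F, q is T. ✗
v: □◇(¬p ∧ ¬q) is F, q is T. ✗
— 0 worlds.

4 and 0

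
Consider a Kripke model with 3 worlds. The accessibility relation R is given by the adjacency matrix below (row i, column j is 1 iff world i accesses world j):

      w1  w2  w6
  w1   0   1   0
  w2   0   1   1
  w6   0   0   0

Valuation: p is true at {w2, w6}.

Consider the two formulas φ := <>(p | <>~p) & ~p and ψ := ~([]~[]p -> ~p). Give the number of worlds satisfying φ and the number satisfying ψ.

For <>(p | <>~p) & ~p:
w1: <>(p | <>~p) is T, ~p is T. ✓
w2: <>(p | <>~p) is T, ~p is F. ✗
w6: <>(p | <>~p) is F, ~p is F. ✗
— 1 world.
For ~([]~[]p -> ~p):
w1: []~[]p -> ~p is T. ✗
w2: []~[]p -> ~p is T. ✗
w6: []~[]p -> ~p is F. ✓
— 1 world.

1 and 1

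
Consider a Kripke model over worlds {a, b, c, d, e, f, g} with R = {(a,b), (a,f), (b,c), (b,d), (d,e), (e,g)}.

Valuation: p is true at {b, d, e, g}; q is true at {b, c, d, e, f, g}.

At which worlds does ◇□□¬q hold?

{a, b, d, e}

a: successors {b, f}; □□¬q there: b:F, f:T. ✓
b: successors {c, d}; □□¬q there: c:T, d:F. ✓
c: no successors, so ◇□□¬q fails. ✗
d: successors {e}; □□¬q there: e:T. ✓
e: successors {g}; □□¬q there: g:T. ✓
f: no successors, so ◇□□¬q fails. ✗
g: no successors, so ◇□□¬q fails. ✗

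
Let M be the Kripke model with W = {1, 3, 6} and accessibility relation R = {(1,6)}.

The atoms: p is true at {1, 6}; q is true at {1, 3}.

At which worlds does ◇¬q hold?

1: successors {6}; ¬q there: 6:T. ✓
3: no successors, so ◇¬q fails. ✗
6: no successors, so ◇¬q fails. ✗

{1}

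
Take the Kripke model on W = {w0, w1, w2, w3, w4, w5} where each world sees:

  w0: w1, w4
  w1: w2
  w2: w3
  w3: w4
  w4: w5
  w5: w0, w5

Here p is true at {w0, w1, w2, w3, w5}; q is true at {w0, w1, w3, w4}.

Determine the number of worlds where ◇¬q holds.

3

w0: successors {w1, w4}; ¬q there: w1:F, w4:F. ✗
w1: successors {w2}; ¬q there: w2:T. ✓
w2: successors {w3}; ¬q there: w3:F. ✗
w3: successors {w4}; ¬q there: w4:F. ✗
w4: successors {w5}; ¬q there: w5:T. ✓
w5: successors {w0, w5}; ¬q there: w0:F, w5:T. ✓
Satisfying worlds: {w1, w4, w5}.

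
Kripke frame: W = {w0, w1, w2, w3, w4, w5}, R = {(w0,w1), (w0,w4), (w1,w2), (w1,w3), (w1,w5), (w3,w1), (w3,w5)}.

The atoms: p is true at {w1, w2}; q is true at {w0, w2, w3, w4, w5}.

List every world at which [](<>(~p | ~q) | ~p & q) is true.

w0: successors {w1, w4}; <>(~p | ~q) | ~p & q there: w1:T, w4:T. ✓
w1: successors {w2, w3, w5}; <>(~p | ~q) | ~p & q there: w2:F, w3:T, w5:T. ✗
w2: no successors, so [](<>(~p | ~q) | ~p & q) holds vacuously. ✓
w3: successors {w1, w5}; <>(~p | ~q) | ~p & q there: w1:T, w5:T. ✓
w4: no successors, so [](<>(~p | ~q) | ~p & q) holds vacuously. ✓
w5: no successors, so [](<>(~p | ~q) | ~p & q) holds vacuously. ✓

{w0, w2, w3, w4, w5}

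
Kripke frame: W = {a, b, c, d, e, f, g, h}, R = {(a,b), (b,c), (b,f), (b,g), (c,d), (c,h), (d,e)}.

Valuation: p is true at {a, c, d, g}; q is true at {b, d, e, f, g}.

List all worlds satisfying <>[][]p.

a: successors {b}; [][]p there: b:F. ✗
b: successors {c, f, g}; [][]p there: c:F, f:T, g:T. ✓
c: successors {d, h}; [][]p there: d:T, h:T. ✓
d: successors {e}; [][]p there: e:T. ✓
e: no successors, so <>[][]p fails. ✗
f: no successors, so <>[][]p fails. ✗
g: no successors, so <>[][]p fails. ✗
h: no successors, so <>[][]p fails. ✗

{b, c, d}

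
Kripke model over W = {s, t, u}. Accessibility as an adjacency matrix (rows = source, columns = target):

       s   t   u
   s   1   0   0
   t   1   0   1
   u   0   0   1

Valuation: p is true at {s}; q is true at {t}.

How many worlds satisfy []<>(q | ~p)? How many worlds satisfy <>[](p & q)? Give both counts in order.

1 and 0

For []<>(q | ~p):
s: successors {s}; <>(q | ~p) there: s:F. ✗
t: successors {s, u}; <>(q | ~p) there: s:F, u:T. ✗
u: successors {u}; <>(q | ~p) there: u:T. ✓
— 1 world.
For <>[](p & q):
s: successors {s}; [](p & q) there: s:F. ✗
t: successors {s, u}; [](p & q) there: s:F, u:F. ✗
u: successors {u}; [](p & q) there: u:F. ✗
— 0 worlds.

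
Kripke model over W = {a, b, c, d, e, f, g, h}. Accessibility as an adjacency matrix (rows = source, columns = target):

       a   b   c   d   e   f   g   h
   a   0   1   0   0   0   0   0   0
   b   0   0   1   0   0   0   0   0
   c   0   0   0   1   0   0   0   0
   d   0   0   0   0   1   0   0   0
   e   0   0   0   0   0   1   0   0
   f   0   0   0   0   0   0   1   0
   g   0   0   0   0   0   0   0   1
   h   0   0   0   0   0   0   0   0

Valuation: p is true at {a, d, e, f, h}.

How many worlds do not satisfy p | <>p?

a: p is T, <>p is F. ✓
b: p is F, <>p is F. ✗
c: p is F, <>p is T. ✓
d: p is T, <>p is T. ✓
e: p is T, <>p is T. ✓
f: p is T, <>p is F. ✓
g: p is F, <>p is T. ✓
h: p is T, <>p is F. ✓
Satisfying worlds: {a, c, d, e, f, g, h}.
So p | <>p fails at the other 1 world.

1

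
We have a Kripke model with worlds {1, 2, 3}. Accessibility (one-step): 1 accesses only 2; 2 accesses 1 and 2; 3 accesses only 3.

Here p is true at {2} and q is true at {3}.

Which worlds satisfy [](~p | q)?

1: successors {2}; ~p | q there: 2:F. ✗
2: successors {1, 2}; ~p | q there: 1:T, 2:F. ✗
3: successors {3}; ~p | q there: 3:T. ✓

{3}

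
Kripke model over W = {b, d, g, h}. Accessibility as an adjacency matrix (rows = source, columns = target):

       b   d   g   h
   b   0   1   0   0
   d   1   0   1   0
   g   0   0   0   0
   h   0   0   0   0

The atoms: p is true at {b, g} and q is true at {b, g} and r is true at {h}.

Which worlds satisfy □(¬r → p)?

b: successors {d}; ¬r → p there: d:F. ✗
d: successors {b, g}; ¬r → p there: b:T, g:T. ✓
g: no successors, so □(¬r → p) holds vacuously. ✓
h: no successors, so □(¬r → p) holds vacuously. ✓

{d, g, h}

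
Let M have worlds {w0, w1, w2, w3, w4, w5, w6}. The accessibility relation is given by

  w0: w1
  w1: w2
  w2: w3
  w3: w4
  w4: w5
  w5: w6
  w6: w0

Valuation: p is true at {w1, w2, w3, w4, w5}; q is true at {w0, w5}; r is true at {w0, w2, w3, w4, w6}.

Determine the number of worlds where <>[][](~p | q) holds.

w0: successors {w1}; [][](~p | q) there: w1:F. ✗
w1: successors {w2}; [][](~p | q) there: w2:F. ✗
w2: successors {w3}; [][](~p | q) there: w3:T. ✓
w3: successors {w4}; [][](~p | q) there: w4:T. ✓
w4: successors {w5}; [][](~p | q) there: w5:T. ✓
w5: successors {w6}; [][](~p | q) there: w6:F. ✗
w6: successors {w0}; [][](~p | q) there: w0:F. ✗
Satisfying worlds: {w2, w3, w4}.

3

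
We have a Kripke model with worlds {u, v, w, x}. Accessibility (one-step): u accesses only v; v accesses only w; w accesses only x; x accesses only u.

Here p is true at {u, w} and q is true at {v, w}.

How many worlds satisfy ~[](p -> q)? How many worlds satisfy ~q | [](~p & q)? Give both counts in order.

For ~[](p -> q):
u: [](p -> q) is T. ✗
v: [](p -> q) is T. ✗
w: [](p -> q) is T. ✗
x: [](p -> q) is F. ✓
— 1 world.
For ~q | [](~p & q):
u: ~q is T, [](~p & q) is T. ✓
v: ~q is F, [](~p & q) is F. ✗
w: ~q is F, [](~p & q) is F. ✗
x: ~q is T, [](~p & q) is F. ✓
— 2 worlds.

1 and 2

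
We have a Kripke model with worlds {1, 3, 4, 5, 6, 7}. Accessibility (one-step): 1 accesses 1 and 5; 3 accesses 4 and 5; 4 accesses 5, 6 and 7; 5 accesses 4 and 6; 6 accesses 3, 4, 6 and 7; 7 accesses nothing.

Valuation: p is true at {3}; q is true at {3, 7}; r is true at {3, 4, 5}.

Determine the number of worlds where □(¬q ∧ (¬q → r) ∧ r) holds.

2

1: successors {1, 5}; ¬q ∧ (¬q → r) ∧ r there: 1:F, 5:T. ✗
3: successors {4, 5}; ¬q ∧ (¬q → r) ∧ r there: 4:T, 5:T. ✓
4: successors {5, 6, 7}; ¬q ∧ (¬q → r) ∧ r there: 5:T, 6:F, 7:F. ✗
5: successors {4, 6}; ¬q ∧ (¬q → r) ∧ r there: 4:T, 6:F. ✗
6: successors {3, 4, 6, 7}; ¬q ∧ (¬q → r) ∧ r there: 3:F, 4:T, 6:F, 7:F. ✗
7: no successors, so □(¬q ∧ (¬q → r) ∧ r) holds vacuously. ✓
Satisfying worlds: {3, 7}.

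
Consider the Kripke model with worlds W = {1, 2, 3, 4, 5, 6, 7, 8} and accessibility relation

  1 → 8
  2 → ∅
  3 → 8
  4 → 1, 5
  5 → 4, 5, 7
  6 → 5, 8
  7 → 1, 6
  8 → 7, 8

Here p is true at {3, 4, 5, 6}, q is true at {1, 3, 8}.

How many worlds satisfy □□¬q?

1

1: successors {8}; □¬q there: 8:F. ✗
2: no successors, so □□¬q holds vacuously. ✓
3: successors {8}; □¬q there: 8:F. ✗
4: successors {1, 5}; □¬q there: 1:F, 5:T. ✗
5: successors {4, 5, 7}; □¬q there: 4:F, 5:T, 7:F. ✗
6: successors {5, 8}; □¬q there: 5:T, 8:F. ✗
7: successors {1, 6}; □¬q there: 1:F, 6:F. ✗
8: successors {7, 8}; □¬q there: 7:F, 8:F. ✗
Satisfying worlds: {2}.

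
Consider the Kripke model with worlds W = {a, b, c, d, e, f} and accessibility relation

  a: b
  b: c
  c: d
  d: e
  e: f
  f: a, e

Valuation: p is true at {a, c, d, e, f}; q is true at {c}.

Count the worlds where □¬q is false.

a: successors {b}; ¬q there: b:T. ✓
b: successors {c}; ¬q there: c:F. ✗
c: successors {d}; ¬q there: d:T. ✓
d: successors {e}; ¬q there: e:T. ✓
e: successors {f}; ¬q there: f:T. ✓
f: successors {a, e}; ¬q there: a:T, e:T. ✓
Satisfying worlds: {a, c, d, e, f}.
So □¬q fails at the other 1 world.

1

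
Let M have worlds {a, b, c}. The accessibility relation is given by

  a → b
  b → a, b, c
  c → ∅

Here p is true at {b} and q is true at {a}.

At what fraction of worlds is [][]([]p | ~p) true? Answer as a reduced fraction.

1/3

a: successors {b}; []([]p | ~p) there: b:F. ✗
b: successors {a, b, c}; []([]p | ~p) there: a:F, b:F, c:T. ✗
c: no successors, so [][]([]p | ~p) holds vacuously. ✓
That's 1 of 3 worlds, so 1/3.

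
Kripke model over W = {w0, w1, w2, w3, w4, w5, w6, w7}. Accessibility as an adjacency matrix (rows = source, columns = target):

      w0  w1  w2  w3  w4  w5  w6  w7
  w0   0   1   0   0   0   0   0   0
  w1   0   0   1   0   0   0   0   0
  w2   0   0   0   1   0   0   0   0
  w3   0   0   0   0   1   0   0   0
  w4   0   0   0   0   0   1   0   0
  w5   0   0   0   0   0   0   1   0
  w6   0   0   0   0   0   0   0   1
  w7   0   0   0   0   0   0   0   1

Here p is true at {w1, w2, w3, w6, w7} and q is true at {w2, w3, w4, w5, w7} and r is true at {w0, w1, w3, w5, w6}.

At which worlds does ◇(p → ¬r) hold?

{w1, w3, w4, w6, w7}

w0: successors {w1}; p → ¬r there: w1:F. ✗
w1: successors {w2}; p → ¬r there: w2:T. ✓
w2: successors {w3}; p → ¬r there: w3:F. ✗
w3: successors {w4}; p → ¬r there: w4:T. ✓
w4: successors {w5}; p → ¬r there: w5:T. ✓
w5: successors {w6}; p → ¬r there: w6:F. ✗
w6: successors {w7}; p → ¬r there: w7:T. ✓
w7: successors {w7}; p → ¬r there: w7:T. ✓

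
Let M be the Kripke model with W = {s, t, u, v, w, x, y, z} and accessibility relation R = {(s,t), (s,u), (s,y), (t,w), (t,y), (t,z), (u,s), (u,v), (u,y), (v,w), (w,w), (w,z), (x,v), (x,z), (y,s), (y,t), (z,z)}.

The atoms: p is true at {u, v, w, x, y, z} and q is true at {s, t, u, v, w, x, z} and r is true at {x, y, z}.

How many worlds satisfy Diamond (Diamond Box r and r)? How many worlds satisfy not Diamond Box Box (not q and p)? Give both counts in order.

4 and 8

For Diamond (Diamond Box r and r):
s: successors {t, u, y}; Diamond Box r and r there: t:F, u:F, y:F. ✗
t: successors {w, y, z}; Diamond Box r and r there: w:F, y:F, z:T. ✓
u: successors {s, v, y}; Diamond Box r and r there: s:F, v:F, y:F. ✗
v: successors {w}; Diamond Box r and r there: w:F. ✗
w: successors {w, z}; Diamond Box r and r there: w:F, z:T. ✓
x: successors {v, z}; Diamond Box r and r there: v:F, z:T. ✓
y: successors {s, t}; Diamond Box r and r there: s:F, t:F. ✗
z: successors {z}; Diamond Box r and r there: z:T. ✓
— 4 worlds.
For not Diamond Box Box (not q and p):
s: Diamond Box Box (not q and p) is F. ✓
t: Diamond Box Box (not q and p) is F. ✓
u: Diamond Box Box (not q and p) is F. ✓
v: Diamond Box Box (not q and p) is F. ✓
w: Diamond Box Box (not q and p) is F. ✓
x: Diamond Box Box (not q and p) is F. ✓
y: Diamond Box Box (not q and p) is F. ✓
z: Diamond Box Box (not q and p) is F. ✓
— 8 worlds.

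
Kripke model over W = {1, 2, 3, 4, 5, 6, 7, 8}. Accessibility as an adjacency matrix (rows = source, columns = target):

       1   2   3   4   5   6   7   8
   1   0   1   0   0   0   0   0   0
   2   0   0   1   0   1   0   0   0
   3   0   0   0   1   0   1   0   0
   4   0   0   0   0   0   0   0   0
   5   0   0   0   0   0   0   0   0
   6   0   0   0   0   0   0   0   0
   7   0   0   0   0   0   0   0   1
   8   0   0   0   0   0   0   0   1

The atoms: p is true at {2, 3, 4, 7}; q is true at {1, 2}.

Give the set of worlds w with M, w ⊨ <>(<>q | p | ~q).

1: successors {2}; <>q | p | ~q there: 2:T. ✓
2: successors {3, 5}; <>q | p | ~q there: 3:T, 5:T. ✓
3: successors {4, 6}; <>q | p | ~q there: 4:T, 6:T. ✓
4: no successors, so <>(<>q | p | ~q) fails. ✗
5: no successors, so <>(<>q | p | ~q) fails. ✗
6: no successors, so <>(<>q | p | ~q) fails. ✗
7: successors {8}; <>q | p | ~q there: 8:T. ✓
8: successors {8}; <>q | p | ~q there: 8:T. ✓

{1, 2, 3, 7, 8}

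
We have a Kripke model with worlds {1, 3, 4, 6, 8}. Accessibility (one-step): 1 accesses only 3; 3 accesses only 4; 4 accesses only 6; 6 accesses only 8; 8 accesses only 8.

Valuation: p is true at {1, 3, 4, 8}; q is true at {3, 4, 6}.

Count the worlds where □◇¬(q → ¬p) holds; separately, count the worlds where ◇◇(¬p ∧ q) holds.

For □◇¬(q → ¬p):
1: successors {3}; ◇¬(q → ¬p) there: 3:T. ✓
3: successors {4}; ◇¬(q → ¬p) there: 4:F. ✗
4: successors {6}; ◇¬(q → ¬p) there: 6:F. ✗
6: successors {8}; ◇¬(q → ¬p) there: 8:F. ✗
8: successors {8}; ◇¬(q → ¬p) there: 8:F. ✗
— 1 world.
For ◇◇(¬p ∧ q):
1: successors {3}; ◇(¬p ∧ q) there: 3:F. ✗
3: successors {4}; ◇(¬p ∧ q) there: 4:T. ✓
4: successors {6}; ◇(¬p ∧ q) there: 6:F. ✗
6: successors {8}; ◇(¬p ∧ q) there: 8:F. ✗
8: successors {8}; ◇(¬p ∧ q) there: 8:F. ✗
— 1 world.

1 and 1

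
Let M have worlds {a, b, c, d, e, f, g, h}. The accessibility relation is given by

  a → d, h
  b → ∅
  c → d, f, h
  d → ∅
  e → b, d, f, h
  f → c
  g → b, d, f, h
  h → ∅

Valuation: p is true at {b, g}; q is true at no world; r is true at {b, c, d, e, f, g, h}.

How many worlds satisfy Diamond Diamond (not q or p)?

4

a: successors {d, h}; Diamond (not q or p) there: d:F, h:F. ✗
b: no successors, so Diamond Diamond (not q or p) fails. ✗
c: successors {d, f, h}; Diamond (not q or p) there: d:F, f:T, h:F. ✓
d: no successors, so Diamond Diamond (not q or p) fails. ✗
e: successors {b, d, f, h}; Diamond (not q or p) there: b:F, d:F, f:T, h:F. ✓
f: successors {c}; Diamond (not q or p) there: c:T. ✓
g: successors {b, d, f, h}; Diamond (not q or p) there: b:F, d:F, f:T, h:F. ✓
h: no successors, so Diamond Diamond (not q or p) fails. ✗
Satisfying worlds: {c, e, f, g}.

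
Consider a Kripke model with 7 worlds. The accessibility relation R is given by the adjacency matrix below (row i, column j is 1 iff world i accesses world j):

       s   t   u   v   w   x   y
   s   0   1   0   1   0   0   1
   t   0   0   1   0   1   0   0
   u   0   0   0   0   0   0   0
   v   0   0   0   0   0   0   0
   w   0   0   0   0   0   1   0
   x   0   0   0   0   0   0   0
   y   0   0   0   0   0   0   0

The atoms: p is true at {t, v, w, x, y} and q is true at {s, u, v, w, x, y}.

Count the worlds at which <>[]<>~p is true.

3

s: successors {t, v, y}; []<>~p there: t:F, v:T, y:T. ✓
t: successors {u, w}; []<>~p there: u:T, w:F. ✓
u: no successors, so <>[]<>~p fails. ✗
v: no successors, so <>[]<>~p fails. ✗
w: successors {x}; []<>~p there: x:T. ✓
x: no successors, so <>[]<>~p fails. ✗
y: no successors, so <>[]<>~p fails. ✗
Satisfying worlds: {s, t, w}.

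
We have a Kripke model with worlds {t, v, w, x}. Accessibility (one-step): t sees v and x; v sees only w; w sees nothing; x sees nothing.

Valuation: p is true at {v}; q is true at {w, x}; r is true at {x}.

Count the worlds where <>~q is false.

t: successors {v, x}; ~q there: v:T, x:F. ✓
v: successors {w}; ~q there: w:F. ✗
w: no successors, so <>~q fails. ✗
x: no successors, so <>~q fails. ✗
Satisfying worlds: {t}.
So <>~q fails at the other 3 worlds.

3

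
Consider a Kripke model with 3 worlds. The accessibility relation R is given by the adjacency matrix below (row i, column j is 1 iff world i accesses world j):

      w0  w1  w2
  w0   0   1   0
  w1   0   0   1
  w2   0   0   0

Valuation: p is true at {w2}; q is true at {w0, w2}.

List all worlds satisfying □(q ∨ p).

w0: successors {w1}; q ∨ p there: w1:F. ✗
w1: successors {w2}; q ∨ p there: w2:T. ✓
w2: no successors, so □(q ∨ p) holds vacuously. ✓

{w1, w2}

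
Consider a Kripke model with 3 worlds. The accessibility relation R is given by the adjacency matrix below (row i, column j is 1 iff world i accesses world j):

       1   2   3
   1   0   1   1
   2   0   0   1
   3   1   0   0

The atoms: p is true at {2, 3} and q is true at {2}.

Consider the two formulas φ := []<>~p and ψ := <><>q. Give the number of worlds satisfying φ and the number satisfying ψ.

For []<>~p:
1: successors {2, 3}; <>~p there: 2:F, 3:T. ✗
2: successors {3}; <>~p there: 3:T. ✓
3: successors {1}; <>~p there: 1:F. ✗
— 1 world.
For <><>q:
1: successors {2, 3}; <>q there: 2:F, 3:F. ✗
2: successors {3}; <>q there: 3:F. ✗
3: successors {1}; <>q there: 1:T. ✓
— 1 world.

1 and 1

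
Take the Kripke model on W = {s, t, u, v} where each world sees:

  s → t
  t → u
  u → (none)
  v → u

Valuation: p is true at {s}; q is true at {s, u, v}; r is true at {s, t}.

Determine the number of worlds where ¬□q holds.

1

s: □q is F. ✓
t: □q is T. ✗
u: □q is T. ✗
v: □q is T. ✗
Satisfying worlds: {s}.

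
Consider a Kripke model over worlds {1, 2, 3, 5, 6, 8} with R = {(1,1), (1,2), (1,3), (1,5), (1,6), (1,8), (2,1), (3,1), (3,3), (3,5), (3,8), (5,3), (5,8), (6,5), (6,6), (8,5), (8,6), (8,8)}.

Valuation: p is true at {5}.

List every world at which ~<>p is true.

1: <>p is T. ✗
2: <>p is F. ✓
3: <>p is T. ✗
5: <>p is F. ✓
6: <>p is T. ✗
8: <>p is T. ✗

{2, 5}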